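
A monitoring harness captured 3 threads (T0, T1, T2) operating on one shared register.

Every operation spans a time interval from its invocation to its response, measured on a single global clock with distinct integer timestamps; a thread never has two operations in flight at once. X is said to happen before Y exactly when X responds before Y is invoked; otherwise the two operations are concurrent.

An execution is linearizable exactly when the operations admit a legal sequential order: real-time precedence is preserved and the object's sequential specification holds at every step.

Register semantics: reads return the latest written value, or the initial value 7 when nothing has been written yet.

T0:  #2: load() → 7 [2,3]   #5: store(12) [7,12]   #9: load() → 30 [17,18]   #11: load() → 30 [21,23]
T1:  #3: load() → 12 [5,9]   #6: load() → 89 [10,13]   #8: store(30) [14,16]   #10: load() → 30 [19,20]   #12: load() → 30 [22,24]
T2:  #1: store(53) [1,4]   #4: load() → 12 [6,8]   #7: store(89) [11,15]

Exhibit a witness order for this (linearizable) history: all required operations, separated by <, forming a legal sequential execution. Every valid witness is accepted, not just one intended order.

1. #2 load() → 7, leaving value 7
2. #1 store(53), leaving value 53
3. #5 store(12), leaving value 12
4. #3 load() → 12, leaving value 12
5. #4 load() → 12, leaving value 12
6. #7 store(89), leaving value 89
7. #6 load() → 89, leaving value 89
8. #8 store(30), leaving value 30
9. #9 load() → 30, leaving value 30
10. #10 load() → 30, leaving value 30
11. #11 load() → 30, leaving value 30
12. #12 load() → 30, leaving value 30

#2 < #1 < #5 < #3 < #4 < #7 < #6 < #8 < #9 < #10 < #11 < #12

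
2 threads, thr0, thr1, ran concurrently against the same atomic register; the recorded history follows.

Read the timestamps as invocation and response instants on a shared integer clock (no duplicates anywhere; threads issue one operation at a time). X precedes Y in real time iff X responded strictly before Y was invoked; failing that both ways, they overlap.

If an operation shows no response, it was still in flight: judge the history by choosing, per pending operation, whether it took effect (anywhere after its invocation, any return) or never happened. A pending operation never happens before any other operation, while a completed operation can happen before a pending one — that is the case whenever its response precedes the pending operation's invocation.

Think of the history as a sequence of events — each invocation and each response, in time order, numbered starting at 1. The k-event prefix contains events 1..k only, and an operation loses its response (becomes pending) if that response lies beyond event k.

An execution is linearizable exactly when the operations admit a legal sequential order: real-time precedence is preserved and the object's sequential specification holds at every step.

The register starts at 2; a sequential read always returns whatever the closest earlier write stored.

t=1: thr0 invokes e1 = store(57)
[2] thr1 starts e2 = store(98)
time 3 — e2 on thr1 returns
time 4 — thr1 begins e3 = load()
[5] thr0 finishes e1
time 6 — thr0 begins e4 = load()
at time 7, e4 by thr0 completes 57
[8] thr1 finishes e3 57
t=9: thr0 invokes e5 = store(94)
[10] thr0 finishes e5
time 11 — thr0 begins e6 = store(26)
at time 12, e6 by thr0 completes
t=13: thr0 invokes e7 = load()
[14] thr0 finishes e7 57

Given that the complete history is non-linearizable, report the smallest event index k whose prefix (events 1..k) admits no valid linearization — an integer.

events 1..13 are still linearizable — one witness is e2, e1, e3, e4, e5, e6:
step 1: e2 store(98) — value 98
step 2: e1 store(57) — value 57
step 3: e3 load() → 57 — value 57
step 4: e4 load() → 57 — value 57
step 5: e5 store(94) — value 94
step 6: e6 store(26) — value 26
at event 14 (e7's time-14 response) nothing linearizes any more
take e1, e2, e3, e4, e5, e6, e7: step 3 already fails, because e3 load() → 57 cannot occur there
take e1, e2, e4, e3, e5, e6, e7: step 3 already fails, because e4 load() → 57 cannot occur there

14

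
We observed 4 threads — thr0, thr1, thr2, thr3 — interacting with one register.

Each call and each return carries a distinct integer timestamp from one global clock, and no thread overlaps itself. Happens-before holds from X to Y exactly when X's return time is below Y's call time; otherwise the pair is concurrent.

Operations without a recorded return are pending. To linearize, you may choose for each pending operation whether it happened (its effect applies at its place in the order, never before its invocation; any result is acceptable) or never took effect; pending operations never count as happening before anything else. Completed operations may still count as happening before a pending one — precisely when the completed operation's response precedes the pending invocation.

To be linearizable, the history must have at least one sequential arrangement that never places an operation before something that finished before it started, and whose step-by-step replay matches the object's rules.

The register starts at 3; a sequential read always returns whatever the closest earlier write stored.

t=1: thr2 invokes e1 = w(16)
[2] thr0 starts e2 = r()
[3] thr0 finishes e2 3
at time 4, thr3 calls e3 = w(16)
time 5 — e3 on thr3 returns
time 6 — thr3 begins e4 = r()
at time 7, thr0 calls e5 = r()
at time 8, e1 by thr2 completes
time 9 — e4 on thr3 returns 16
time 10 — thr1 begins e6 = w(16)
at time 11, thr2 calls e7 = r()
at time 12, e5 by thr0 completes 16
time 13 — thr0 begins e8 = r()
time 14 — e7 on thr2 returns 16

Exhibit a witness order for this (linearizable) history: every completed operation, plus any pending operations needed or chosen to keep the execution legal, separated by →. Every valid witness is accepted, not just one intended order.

e2 → e1 → e3 → e4 → e5 → e6 → e7

after step 1 (e2 r() → 3): value 3
after step 2 (e1 w(16)): value 16
after step 3 (e3 w(16)): value 16
after step 4 (e4 r() → 16): value 16
after step 5 (e5 r() → 16): value 16
after step 6 (e6 w(16) (pending, included)): value 16
after step 7 (e7 r() → 16): value 16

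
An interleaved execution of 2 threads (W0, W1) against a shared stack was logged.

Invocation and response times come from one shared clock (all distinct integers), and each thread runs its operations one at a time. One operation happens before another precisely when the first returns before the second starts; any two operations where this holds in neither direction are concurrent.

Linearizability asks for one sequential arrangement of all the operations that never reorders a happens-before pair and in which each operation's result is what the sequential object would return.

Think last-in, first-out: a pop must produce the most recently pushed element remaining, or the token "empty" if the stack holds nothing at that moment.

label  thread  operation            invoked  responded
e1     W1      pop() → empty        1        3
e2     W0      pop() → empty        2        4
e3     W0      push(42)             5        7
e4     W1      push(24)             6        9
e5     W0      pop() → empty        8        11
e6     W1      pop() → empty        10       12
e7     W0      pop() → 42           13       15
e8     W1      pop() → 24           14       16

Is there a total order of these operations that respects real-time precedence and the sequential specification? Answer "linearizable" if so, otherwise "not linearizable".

already the first 11 events (up to e5's response at time 11) admit no linearization; the first 10 still do
5 completed operations, 6 real-time-consistent orders — every stack replay fails
no completion choice of the 1 pending operation (e6) rescues it — every subset was tried
for example e1, e2, e3, e4, e5 (pending dropped) fails at step 5: e5 pop() → empty is not legal there
for example e1, e2, e3, e5, e4 (pending dropped) fails at step 4: e5 pop() → empty is not legal there

not linearizable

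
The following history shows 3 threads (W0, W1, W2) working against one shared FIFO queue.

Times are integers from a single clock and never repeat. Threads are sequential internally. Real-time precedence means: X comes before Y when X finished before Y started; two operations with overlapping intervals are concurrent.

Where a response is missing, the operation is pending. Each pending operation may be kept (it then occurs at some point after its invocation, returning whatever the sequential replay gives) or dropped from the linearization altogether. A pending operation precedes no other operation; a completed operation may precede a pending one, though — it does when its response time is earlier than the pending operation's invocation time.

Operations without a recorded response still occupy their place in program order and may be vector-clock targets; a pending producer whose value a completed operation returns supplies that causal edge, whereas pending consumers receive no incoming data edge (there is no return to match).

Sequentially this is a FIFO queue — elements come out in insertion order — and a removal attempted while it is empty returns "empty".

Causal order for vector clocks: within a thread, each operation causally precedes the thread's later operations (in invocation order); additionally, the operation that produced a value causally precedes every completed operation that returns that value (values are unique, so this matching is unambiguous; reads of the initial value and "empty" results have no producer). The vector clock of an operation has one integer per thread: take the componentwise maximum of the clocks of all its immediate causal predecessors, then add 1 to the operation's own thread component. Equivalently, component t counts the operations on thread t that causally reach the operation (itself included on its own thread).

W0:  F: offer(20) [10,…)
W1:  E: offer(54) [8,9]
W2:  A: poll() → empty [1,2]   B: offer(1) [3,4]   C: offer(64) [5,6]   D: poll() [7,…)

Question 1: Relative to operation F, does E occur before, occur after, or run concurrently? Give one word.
before

E spans [8,9], F spans [10,…)
resp(E)=9 < inv(F)=10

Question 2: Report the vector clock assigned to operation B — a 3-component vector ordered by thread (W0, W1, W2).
(0, 0, 2)

A, invoked 1, has no incoming edges; only W2's bump applies → (0, 0, 1)
E, invoked 8, has no incoming edges; only W1's bump applies → (0, 1, 0)
F, invoked 10, has no incoming edges; only W0's bump applies → (1, 0, 0)
from VC(A)=(0, 0, 1), B (invoked 3) maxes components and bumps W2 → (0, 0, 2)
from VC(B)=(0, 0, 2), C (invoked 5) maxes components and bumps W2 → (0, 0, 3)
from VC(C)=(0, 0, 3), D (invoked 7) maxes components and bumps W2 → (0, 0, 4)
target: VC(B) = (0, 0, 2)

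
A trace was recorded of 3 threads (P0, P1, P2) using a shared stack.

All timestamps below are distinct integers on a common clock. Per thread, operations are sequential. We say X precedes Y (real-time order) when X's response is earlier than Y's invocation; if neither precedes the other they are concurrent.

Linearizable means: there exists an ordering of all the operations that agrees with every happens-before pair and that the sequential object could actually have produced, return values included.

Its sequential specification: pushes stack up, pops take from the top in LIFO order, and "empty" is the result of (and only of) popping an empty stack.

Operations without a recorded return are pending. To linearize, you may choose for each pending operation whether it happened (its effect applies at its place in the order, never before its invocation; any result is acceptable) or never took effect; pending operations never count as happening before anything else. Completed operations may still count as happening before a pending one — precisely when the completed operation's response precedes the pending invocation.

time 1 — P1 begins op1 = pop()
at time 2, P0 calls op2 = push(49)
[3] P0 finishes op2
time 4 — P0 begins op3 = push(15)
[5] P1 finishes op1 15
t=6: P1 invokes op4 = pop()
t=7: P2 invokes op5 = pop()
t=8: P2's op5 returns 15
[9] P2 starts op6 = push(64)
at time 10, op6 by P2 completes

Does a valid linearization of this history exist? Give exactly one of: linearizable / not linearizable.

the violation lands at event 8, op5's response at time 8: events 1..7 linearize, events 1..8 do not
2 orders of the 3 completed stack ops respect real time; none is legal
no escape via the 2 pending operations (op3, op4): every completion choice fails
take op1, op2, op5 (pending dropped): step 1 already fails, because op1 pop() → 15 cannot occur there
take op2, op1, op5 (pending dropped): step 2 already fails, because op1 pop() → 15 cannot occur there

not linearizable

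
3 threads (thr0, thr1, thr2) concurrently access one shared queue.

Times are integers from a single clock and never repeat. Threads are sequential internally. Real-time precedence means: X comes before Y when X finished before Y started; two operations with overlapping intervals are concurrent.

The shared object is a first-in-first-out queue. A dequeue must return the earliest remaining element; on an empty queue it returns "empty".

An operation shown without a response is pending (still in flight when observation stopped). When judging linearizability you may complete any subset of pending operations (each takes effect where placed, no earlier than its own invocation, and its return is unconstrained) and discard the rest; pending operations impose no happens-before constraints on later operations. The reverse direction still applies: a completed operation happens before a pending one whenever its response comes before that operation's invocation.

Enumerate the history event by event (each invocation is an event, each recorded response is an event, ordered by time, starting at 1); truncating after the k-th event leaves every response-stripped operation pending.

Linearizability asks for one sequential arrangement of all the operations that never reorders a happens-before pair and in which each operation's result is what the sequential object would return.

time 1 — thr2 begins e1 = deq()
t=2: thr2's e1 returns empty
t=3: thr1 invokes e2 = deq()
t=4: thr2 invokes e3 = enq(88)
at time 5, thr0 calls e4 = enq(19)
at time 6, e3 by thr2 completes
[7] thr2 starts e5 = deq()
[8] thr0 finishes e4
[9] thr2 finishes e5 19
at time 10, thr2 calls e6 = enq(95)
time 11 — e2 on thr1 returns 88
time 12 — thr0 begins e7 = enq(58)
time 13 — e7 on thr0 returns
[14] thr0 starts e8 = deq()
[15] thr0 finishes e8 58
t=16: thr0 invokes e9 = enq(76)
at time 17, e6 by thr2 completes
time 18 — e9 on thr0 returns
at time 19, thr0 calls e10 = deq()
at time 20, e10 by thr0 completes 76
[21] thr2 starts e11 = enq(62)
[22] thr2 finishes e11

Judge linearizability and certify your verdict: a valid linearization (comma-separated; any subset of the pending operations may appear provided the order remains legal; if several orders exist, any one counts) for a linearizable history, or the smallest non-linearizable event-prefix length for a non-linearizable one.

1. e1 deq() → empty, leaving queue <>
2. e3 enq(88), leaving queue <88>
3. e2 deq() → 88, leaving queue <>
4. e4 enq(19), leaving queue <19>
5. e5 deq() → 19, leaving queue <>
6. e7 enq(58), leaving queue <58>
7. e8 deq() → 58, leaving queue <>
8. e9 enq(76), leaving queue <76>
9. e6 enq(95), leaving queue <76,95>
10. e10 deq() → 76, leaving queue <95>
11. e11 enq(62), leaving queue <95,62>

linearizable — witness: e1, e3, e2, e4, e5, e7, e8, e9, e6, e10, e11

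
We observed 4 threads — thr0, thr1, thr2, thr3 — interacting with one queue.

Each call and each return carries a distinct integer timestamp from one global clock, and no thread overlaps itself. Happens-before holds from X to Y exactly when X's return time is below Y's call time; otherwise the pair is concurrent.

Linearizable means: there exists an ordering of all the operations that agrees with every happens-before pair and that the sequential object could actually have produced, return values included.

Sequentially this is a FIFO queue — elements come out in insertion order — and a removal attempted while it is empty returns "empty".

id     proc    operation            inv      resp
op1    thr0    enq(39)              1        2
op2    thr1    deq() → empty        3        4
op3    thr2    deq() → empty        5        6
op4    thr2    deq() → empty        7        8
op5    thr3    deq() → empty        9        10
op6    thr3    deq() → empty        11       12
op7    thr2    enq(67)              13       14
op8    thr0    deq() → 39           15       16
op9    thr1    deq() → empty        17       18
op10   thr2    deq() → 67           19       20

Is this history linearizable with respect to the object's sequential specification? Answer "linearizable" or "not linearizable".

the violation lands at event 4, op2's response at time 4: events 1..3 linearize, events 1..4 do not
the completed operations (2 total) allow one real-time order; the queue replay rejects it
for example op1, op2 fails at step 2: op2 deq() → empty is not legal there

not linearizable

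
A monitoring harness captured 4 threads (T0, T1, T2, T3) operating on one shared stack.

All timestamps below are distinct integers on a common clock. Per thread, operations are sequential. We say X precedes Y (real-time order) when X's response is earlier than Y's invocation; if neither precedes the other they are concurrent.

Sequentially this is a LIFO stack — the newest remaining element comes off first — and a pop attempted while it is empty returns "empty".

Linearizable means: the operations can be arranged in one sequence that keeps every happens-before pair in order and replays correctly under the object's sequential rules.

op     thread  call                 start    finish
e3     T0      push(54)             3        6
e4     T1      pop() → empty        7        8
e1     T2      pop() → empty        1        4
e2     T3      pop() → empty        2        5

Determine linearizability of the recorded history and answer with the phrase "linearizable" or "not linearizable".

through event 7 a valid linearization exists; event 8 (e4 responding at time 8) ends that
real-time-consistent orders of the 4 completed operations: 6 — all fail the stack replay
for example e1, e2, e3, e4 fails at step 4: e4 pop() → empty is not legal there
for example e1, e3, e2, e4 fails at step 3: e2 pop() → empty is not legal there

not linearizable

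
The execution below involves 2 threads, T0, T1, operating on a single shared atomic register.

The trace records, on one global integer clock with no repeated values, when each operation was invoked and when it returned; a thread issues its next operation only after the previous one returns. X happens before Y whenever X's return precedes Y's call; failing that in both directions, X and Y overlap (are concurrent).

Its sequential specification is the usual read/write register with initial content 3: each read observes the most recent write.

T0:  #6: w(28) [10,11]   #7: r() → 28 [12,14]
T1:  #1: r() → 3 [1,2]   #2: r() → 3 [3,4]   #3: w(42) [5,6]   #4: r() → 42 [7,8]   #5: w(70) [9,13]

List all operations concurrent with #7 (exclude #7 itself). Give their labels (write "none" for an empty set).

#7 spans [12,14]: anything still running between times 12 and 14 counts as concurrent
#1 [1,2]: before
#2 [3,4]: before
#3 [5,6]: before
#4 [7,8]: before
#5 [9,13]: concurrent
#6 [10,11]: before

#5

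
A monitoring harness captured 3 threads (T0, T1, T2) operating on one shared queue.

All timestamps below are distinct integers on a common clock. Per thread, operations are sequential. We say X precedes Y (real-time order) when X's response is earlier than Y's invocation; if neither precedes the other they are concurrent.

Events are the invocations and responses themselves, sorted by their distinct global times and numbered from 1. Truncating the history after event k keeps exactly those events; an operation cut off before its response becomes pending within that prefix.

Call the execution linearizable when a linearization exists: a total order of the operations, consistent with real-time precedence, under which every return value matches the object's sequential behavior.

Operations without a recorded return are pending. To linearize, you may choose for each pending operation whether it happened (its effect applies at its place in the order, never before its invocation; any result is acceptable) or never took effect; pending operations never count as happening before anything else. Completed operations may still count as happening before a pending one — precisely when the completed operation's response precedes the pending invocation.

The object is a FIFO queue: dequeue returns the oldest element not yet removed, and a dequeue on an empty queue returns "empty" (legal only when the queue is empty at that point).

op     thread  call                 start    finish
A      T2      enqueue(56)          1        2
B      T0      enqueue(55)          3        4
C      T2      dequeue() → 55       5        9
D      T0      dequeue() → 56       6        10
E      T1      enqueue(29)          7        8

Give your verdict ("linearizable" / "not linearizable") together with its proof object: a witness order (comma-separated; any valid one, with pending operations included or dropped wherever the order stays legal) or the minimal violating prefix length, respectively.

step 1: A enqueue(56) — queue <56>
step 2: B enqueue(55) — queue <56,55>
step 3: D dequeue() → 56 — queue <55>
step 4: C dequeue() → 55 — queue <>
step 5: E enqueue(29) — queue <29>

linearizable — witness: A, B, D, C, E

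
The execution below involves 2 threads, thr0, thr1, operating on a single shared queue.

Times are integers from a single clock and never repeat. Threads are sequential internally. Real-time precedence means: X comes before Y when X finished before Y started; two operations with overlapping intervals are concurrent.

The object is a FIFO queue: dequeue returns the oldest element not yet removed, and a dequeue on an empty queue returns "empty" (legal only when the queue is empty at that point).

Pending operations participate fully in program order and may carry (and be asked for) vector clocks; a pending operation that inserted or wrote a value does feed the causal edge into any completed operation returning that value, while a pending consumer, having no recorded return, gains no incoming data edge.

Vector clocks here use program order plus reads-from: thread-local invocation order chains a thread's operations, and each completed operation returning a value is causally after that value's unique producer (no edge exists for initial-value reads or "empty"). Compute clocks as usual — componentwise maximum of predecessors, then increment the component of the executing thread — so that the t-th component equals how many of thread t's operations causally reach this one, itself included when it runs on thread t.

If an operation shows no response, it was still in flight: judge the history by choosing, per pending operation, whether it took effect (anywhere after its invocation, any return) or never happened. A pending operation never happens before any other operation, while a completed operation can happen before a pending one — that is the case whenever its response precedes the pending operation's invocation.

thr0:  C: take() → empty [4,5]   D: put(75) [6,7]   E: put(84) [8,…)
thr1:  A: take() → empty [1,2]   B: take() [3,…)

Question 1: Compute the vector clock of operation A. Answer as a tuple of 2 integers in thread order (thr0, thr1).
(0, 1)

A (invocation 1): nothing precedes it; thr1's component alone gives (0, 1)
C (invocation 4): nothing precedes it; thr0's component alone gives (1, 0)
invoked at 3, B merges VC(A)=(0, 1) and bumps thr1's slot → (0, 2)
invoked at 6, D merges VC(C)=(1, 0) and bumps thr0's slot → (2, 0)
invoked at 8, E merges VC(D)=(2, 0) and bumps thr0's slot → (3, 0)
target: VC(A) = (0, 1)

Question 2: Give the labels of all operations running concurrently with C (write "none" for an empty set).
B

C spans [4,5]; an op avoiding the whole window 4..5 is ordered, any other is concurrent
A [1,2]: before
B [3,…): concurrent
D [6,7]: after
E [8,…): after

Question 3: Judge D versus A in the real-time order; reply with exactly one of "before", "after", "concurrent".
after

D spans [6,7], A spans [1,2]
resp(A)=2 < inv(D)=6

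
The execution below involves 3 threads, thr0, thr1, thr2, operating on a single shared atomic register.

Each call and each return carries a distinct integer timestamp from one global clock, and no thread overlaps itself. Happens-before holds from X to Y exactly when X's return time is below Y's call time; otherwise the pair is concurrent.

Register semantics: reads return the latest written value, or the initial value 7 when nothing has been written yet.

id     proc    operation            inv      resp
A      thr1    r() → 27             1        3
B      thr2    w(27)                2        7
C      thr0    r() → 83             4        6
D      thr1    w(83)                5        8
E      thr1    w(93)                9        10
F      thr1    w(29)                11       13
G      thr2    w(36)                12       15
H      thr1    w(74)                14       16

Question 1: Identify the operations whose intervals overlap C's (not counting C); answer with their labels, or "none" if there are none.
B, D

concurrent with C ([4,6]): every op whose interval crosses 4..6
A [1,3]: before
B [2,7]: concurrent
D [5,8]: concurrent
E [9,10]: after
F [11,13]: after
G [12,15]: after
H [14,16]: after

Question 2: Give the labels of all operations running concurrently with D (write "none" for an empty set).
B, C

D spans [5,8]; an op avoiding the whole window 5..8 is ordered, any other is concurrent
A [1,3]: before
B [2,7]: concurrent
C [4,6]: concurrent
E [9,10]: after
F [11,13]: after
G [12,15]: after
H [14,16]: after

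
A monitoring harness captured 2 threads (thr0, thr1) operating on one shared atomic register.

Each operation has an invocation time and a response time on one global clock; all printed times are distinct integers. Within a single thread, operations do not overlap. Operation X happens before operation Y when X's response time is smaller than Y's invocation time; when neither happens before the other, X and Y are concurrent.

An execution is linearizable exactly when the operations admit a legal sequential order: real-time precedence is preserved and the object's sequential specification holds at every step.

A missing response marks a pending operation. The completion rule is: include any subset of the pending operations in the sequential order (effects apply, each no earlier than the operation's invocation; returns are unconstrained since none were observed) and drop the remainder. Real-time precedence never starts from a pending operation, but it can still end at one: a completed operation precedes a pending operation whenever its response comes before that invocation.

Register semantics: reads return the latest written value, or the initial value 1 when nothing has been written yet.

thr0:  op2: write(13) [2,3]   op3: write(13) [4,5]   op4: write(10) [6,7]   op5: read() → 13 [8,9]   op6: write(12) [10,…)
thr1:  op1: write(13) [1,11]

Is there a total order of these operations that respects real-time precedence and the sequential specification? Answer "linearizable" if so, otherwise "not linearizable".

linearizable

one valid linearization: op2, op3, op4, op1, op5
1. op2 write(13), leaving value 13
2. op3 write(13), leaving value 13
3. op4 write(10), leaving value 10
4. op1 write(13), leaving value 13
5. op5 read() → 13, leaving value 13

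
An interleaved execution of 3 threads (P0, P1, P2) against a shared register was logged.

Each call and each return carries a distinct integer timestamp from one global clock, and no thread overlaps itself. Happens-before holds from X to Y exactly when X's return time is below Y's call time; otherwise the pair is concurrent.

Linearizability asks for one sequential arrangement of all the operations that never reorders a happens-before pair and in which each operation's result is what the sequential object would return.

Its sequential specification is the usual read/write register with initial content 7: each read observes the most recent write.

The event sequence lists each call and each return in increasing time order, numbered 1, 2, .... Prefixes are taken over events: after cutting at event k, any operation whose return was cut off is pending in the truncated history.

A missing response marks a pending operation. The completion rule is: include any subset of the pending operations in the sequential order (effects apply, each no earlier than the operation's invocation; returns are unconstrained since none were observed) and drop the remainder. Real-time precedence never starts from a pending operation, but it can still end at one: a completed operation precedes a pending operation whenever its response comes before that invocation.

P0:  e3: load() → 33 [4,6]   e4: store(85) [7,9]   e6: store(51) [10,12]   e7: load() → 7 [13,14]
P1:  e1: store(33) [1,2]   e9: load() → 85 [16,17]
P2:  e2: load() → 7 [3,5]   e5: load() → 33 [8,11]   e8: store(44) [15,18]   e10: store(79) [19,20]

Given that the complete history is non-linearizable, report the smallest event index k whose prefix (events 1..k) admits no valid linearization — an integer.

5

one valid order for events 1..4 is e1:
after step 1 (e1 store(33)): value 33
at event 5 (e2's time-5 response) nothing linearizes any more
include/drop combinations of the 1 pending operation (e3) were all tried; none helps
e.g. e1, e2 (pending dropped): illegal at step 2, since e2 load() → 7 cannot apply there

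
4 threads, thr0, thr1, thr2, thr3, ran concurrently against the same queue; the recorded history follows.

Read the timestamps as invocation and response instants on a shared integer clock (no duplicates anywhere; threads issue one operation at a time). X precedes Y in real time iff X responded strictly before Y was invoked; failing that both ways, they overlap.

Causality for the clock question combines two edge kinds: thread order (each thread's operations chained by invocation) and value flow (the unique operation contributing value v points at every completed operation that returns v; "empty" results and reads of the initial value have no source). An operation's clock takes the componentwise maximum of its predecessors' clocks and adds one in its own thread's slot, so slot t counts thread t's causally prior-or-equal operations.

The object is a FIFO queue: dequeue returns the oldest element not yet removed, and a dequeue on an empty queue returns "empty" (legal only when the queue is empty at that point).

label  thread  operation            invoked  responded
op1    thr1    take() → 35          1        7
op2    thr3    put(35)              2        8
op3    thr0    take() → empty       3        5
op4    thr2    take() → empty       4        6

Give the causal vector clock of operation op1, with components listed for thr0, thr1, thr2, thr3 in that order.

root op op2, invoked 2: fresh clock plus thr3's own tick → (0, 0, 0, 1)
root op op4, invoked 4: fresh clock plus thr2's own tick → (0, 0, 1, 0)
root op op3, invoked 3: fresh clock plus thr0's own tick → (1, 0, 0, 0)
op1, invoked 1, takes VC(op2)=(0, 0, 0, 1) under max, adds 1 for thr1 → (0, 1, 0, 1)
target: VC(op1) = (0, 1, 0, 1)

(0, 1, 0, 1)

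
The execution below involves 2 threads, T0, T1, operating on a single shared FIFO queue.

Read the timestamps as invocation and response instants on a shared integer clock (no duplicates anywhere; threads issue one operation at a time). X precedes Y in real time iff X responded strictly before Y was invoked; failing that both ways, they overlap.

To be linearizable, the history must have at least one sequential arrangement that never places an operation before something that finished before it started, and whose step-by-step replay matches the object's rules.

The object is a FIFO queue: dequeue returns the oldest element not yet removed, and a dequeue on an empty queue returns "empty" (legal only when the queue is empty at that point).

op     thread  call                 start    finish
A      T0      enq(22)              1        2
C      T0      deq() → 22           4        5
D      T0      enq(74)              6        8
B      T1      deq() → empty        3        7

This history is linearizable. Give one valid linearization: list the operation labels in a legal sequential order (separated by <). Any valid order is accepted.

after step 1 (A enq(22)): queue <22>
after step 2 (C deq() → 22): queue <>
after step 3 (B deq() → empty): queue <>
after step 4 (D enq(74)): queue <74>

A < C < B < D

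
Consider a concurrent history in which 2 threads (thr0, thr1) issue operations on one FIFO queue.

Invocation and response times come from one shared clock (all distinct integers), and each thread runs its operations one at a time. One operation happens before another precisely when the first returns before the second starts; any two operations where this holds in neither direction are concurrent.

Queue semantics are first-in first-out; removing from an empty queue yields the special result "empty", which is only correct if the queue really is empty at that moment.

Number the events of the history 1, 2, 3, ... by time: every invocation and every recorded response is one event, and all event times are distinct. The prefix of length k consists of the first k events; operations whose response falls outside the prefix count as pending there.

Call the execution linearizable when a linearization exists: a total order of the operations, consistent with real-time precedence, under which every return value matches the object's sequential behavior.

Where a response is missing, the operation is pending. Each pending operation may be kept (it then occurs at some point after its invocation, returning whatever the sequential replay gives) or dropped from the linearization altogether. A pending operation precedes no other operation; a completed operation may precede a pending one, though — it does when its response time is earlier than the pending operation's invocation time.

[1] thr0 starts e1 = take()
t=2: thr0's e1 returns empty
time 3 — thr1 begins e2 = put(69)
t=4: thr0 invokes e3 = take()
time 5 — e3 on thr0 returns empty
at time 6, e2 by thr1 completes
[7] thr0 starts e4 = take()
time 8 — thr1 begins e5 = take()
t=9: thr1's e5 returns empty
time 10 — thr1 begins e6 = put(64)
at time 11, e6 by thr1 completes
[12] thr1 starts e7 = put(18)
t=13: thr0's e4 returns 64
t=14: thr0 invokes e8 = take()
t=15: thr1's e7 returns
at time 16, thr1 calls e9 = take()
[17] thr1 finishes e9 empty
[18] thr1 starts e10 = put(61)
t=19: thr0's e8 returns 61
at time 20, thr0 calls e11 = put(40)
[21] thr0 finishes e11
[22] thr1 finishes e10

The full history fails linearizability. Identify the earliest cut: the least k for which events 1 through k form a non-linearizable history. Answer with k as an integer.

events 1..12 are linearizable; a witness order is e1, e3, e2, e4, e5, e6:
after step 1 (e1 take() → empty): queue <>
after step 2 (e3 take() → empty): queue <>
after step 3 (e2 put(69)): queue <69>
after step 4 (e4 take() (pending, included)): queue <>
after step 5 (e5 take() → empty): queue <>
after step 6 (e6 put(64)): queue <64>
at event 13 (e4's time-13 response) nothing linearizes any more
completion choices over the 1 pending operation (e7) were checked; none helps
one such order, e1, e2, e3, e4, e5, e6 (pending dropped), breaks at step 3 where e3 take() → empty is illegal
one such order, e1, e2, e3, e5, e4, e6 (pending dropped), breaks at step 3 where e3 take() → empty is illegal

13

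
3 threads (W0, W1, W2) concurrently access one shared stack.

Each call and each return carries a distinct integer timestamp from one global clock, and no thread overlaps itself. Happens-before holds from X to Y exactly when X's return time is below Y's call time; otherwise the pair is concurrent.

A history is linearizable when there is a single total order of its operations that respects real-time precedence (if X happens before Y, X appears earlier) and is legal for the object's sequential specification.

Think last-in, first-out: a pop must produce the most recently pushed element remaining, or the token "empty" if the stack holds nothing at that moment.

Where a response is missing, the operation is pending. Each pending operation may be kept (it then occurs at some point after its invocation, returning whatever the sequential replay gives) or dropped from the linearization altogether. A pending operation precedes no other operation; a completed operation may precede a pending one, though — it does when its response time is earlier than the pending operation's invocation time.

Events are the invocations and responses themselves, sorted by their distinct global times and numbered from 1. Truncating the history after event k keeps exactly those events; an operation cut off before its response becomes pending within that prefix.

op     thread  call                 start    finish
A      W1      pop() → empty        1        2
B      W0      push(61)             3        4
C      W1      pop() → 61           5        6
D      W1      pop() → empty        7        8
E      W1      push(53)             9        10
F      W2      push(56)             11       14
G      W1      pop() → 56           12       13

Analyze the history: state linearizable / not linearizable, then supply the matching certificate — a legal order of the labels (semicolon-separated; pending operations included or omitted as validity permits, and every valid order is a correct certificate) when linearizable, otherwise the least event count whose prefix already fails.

linearizable — witness: A; B; C; D; E; F; G

step 1: A pop() → empty — stack <>
step 2: B push(61) — stack <61>
step 3: C pop() → 61 — stack <>
step 4: D pop() → empty — stack <>
step 5: E push(53) — stack <53>
step 6: F push(56) — stack <53,56>
step 7: G pop() → 56 — stack <53>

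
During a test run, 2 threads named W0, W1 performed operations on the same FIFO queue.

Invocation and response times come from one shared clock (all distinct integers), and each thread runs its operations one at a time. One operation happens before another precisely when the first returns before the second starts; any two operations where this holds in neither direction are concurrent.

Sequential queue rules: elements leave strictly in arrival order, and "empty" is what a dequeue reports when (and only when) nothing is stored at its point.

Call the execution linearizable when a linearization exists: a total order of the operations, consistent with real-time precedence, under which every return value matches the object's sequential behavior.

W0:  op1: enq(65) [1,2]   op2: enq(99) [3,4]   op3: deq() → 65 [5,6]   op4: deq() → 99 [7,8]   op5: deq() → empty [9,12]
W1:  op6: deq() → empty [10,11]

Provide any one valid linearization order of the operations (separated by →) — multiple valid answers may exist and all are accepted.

op1 → op2 → op3 → op4 → op5 → op6

after step 1 (op1 enq(65)): queue <65>
after step 2 (op2 enq(99)): queue <65,99>
after step 3 (op3 deq() → 65): queue <99>
after step 4 (op4 deq() → 99): queue <>
after step 5 (op5 deq() → empty): queue <>
after step 6 (op6 deq() → empty): queue <>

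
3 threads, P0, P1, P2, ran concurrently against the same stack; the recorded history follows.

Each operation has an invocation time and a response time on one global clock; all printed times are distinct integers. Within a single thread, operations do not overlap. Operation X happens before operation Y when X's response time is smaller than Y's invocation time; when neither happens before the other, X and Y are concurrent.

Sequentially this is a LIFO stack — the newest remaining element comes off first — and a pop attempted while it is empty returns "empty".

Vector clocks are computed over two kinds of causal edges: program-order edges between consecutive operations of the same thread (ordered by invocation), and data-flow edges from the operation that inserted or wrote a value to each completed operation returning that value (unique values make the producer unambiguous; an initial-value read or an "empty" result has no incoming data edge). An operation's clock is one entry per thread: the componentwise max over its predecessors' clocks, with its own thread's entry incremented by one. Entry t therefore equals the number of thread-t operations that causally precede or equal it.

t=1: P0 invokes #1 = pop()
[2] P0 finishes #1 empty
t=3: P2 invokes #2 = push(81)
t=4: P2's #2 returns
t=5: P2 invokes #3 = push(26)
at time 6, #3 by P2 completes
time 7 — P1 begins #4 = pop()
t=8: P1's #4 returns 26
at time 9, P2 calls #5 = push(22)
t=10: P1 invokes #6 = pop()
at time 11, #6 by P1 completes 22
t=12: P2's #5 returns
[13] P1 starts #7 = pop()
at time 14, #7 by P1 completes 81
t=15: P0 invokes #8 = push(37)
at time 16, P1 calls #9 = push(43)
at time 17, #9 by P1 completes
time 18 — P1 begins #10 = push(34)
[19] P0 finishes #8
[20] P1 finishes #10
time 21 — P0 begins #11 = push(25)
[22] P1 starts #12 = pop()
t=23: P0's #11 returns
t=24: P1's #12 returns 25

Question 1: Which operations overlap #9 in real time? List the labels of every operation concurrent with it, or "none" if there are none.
#8

#9 spans [16,17]: anything still running between times 16 and 17 counts as concurrent
#1 [1,2]: before
#2 [3,4]: before
#3 [5,6]: before
#4 [7,8]: before
#5 [9,12]: before
#6 [10,11]: before
#7 [13,14]: before
#8 [15,19]: concurrent
#10 [18,20]: after
#11 [21,23]: after
#12 [22,24]: after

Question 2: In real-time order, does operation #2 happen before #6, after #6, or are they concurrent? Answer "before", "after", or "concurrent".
before

#2 spans [3,4], #6 spans [10,11]
resp(#2)=4 < inv(#6)=10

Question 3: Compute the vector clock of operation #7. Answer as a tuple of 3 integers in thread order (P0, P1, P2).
(0, 3, 3)

invoked at 3, #2 has no predecessors; its own P2 bump gives (0, 0, 1)
invoked at 1, #1 has no predecessors; its own P0 bump gives (1, 0, 0)
VC(#3, invoked at 5): max of VC(#2)=(0, 0, 1), then +1 on thread P2 → (0, 0, 2)
VC(#8, invoked at 15): max of VC(#1)=(1, 0, 0), then +1 on thread P0 → (2, 0, 0)
VC(#5, invoked at 9): max of VC(#3)=(0, 0, 2), then +1 on thread P2 → (0, 0, 3)
VC(#4, invoked at 7): max of VC(#3)=(0, 0, 2), then +1 on thread P1 → (0, 1, 2)
VC(#11, invoked at 21): max of VC(#8)=(2, 0, 0), then +1 on thread P0 → (3, 0, 0)
VC(#6, invoked at 10): max of VC(#4)=(0, 1, 2), VC(#5)=(0, 0, 3), then +1 on thread P1 → (0, 2, 3)
VC(#7, invoked at 13): max of VC(#2)=(0, 0, 1), VC(#6)=(0, 2, 3), then +1 on thread P1 → (0, 3, 3)
VC(#9, invoked at 16): max of VC(#7)=(0, 3, 3), then +1 on thread P1 → (0, 4, 3)
VC(#10, invoked at 18): max of VC(#9)=(0, 4, 3), then +1 on thread P1 → (0, 5, 3)
VC(#12, invoked at 22): max of VC(#10)=(0, 5, 3), VC(#11)=(3, 0, 0), then +1 on thread P1 → (3, 6, 3)
target: VC(#7) = (0, 3, 3)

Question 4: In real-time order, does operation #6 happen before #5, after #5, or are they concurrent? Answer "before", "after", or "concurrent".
concurrent

#6 spans [10,11], #5 spans [9,12]
the intervals overlap in both directions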